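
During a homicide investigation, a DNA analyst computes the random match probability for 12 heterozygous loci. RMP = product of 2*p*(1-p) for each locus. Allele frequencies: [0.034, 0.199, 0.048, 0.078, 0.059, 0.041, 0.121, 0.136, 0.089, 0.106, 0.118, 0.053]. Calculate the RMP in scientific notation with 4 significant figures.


Computing RMP for 12 loci:
Locus 1: 2 * 0.034 * 0.966 = 0.065688
Locus 2: 2 * 0.199 * 0.801 = 0.318798
Locus 3: 2 * 0.048 * 0.952 = 0.091392
Locus 4: 2 * 0.078 * 0.922 = 0.143832
Locus 5: 2 * 0.059 * 0.941 = 0.111038
Locus 6: 2 * 0.041 * 0.959 = 0.078638
Locus 7: 2 * 0.121 * 0.879 = 0.212718
Locus 8: 2 * 0.136 * 0.864 = 0.235008
Locus 9: 2 * 0.089 * 0.911 = 0.162158
Locus 10: 2 * 0.106 * 0.894 = 0.189528
Locus 11: 2 * 0.118 * 0.882 = 0.208152
Locus 12: 2 * 0.053 * 0.947 = 0.100382
RMP = 7.716e-11

7.716e-11


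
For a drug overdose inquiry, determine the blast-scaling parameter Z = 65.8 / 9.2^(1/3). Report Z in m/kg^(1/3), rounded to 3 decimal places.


Scaled distance calculation:
W^(1/3) = 9.2^(1/3) = 2.095379
Z = R / W^(1/3) = 65.8 / 2.095379
Z = 31.402 m/kg^(1/3)

31.402


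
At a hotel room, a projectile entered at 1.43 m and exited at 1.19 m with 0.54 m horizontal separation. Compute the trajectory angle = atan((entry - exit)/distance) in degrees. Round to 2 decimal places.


Bullet trajectory angle:
Height difference = 1.43 - 1.19 = 0.24 m
angle = atan(0.24 / 0.54)
angle = atan(0.444444)
angle = 23.96 degrees

23.96


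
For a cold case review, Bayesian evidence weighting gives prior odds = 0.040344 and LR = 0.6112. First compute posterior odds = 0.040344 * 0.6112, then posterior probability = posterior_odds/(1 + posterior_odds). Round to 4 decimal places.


Bayesian evidence evaluation:
Posterior odds = prior_odds * LR = 0.040344 * 0.6112 = 0.02465825
Posterior probability = posterior_odds / (1 + posterior_odds)
= 0.02465825 / (1 + 0.02465825)
= 0.02465825 / 1.02465825
= 0.0241

0.0241


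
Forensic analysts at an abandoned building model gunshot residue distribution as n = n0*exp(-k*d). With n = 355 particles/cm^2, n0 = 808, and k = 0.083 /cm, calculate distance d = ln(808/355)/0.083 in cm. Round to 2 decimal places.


GSR distance calculation:
n0/n = 808 / 355 = 2.276056
ln(n0/n) = 0.822444
d = 0.822444 / 0.083 = 9.91 cm

9.91


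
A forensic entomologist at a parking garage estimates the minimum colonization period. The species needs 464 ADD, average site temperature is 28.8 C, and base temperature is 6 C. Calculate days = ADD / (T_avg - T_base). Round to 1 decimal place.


Insect development time:
Effective temperature = avg_temp - T_base = 28.8 - 6 = 22.8 C
Days = ADD / effective_temp = 464 / 22.8 = 20.4 days

20.4


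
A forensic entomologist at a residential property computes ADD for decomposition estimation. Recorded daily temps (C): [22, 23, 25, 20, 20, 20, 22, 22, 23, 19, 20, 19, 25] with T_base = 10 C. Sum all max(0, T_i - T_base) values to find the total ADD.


Computing ADD day by day:
Day 1: max(0, 22 - 10) = 12
Day 2: max(0, 23 - 10) = 13
Day 3: max(0, 25 - 10) = 15
Day 4: max(0, 20 - 10) = 10
Day 5: max(0, 20 - 10) = 10
Day 6: max(0, 20 - 10) = 10
Day 7: max(0, 22 - 10) = 12
Day 8: max(0, 22 - 10) = 12
Day 9: max(0, 23 - 10) = 13
Day 10: max(0, 19 - 10) = 9
Day 11: max(0, 20 - 10) = 10
Day 12: max(0, 19 - 10) = 9
Day 13: max(0, 25 - 10) = 15
Total ADD = 150

150


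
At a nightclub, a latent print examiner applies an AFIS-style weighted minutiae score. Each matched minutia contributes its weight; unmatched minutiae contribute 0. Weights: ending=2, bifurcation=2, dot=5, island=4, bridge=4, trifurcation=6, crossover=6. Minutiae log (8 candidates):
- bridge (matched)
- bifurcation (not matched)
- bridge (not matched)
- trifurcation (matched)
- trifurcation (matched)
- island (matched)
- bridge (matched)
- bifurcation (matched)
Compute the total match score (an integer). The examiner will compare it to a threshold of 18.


Weighted minutiae match score:
  bridge: matched, +4 (running total 4)
  bifurcation: not matched, +0
  bridge: not matched, +0
  trifurcation: matched, +6 (running total 10)
  trifurcation: matched, +6 (running total 16)
  island: matched, +4 (running total 20)
  bridge: matched, +4 (running total 24)
  bifurcation: matched, +2 (running total 26)
Total score = 26
Threshold = 18; verdict = identification

26


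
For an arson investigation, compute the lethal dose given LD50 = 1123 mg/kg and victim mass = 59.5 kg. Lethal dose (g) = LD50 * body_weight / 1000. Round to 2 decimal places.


Lethal dose calculation:
Lethal dose = LD50 * body_weight / 1000
= 1123 * 59.5 / 1000
= 66818.5 / 1000
= 66.82 g

66.82


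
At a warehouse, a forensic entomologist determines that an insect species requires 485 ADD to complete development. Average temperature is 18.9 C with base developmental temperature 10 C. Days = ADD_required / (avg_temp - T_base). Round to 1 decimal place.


Insect development time:
Effective temperature = avg_temp - T_base = 18.9 - 10 = 8.9 C
Days = ADD / effective_temp = 485 / 8.9 = 54.5 days

54.5


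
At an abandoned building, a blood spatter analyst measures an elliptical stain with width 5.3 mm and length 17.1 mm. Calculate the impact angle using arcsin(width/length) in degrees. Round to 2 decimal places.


Blood spatter impact angle calculation:
width / length = 5.3 / 17.1 = 0.309942
angle = arcsin(0.309942)
angle = 18.06 degrees

18.06


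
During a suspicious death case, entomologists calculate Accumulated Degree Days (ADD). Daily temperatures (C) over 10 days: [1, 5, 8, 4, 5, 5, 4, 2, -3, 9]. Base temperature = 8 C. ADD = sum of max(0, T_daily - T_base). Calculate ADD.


Computing ADD day by day:
Day 1: max(0, 1 - 8) = 0
Day 2: max(0, 5 - 8) = 0
Day 3: max(0, 8 - 8) = 0
Day 4: max(0, 4 - 8) = 0
Day 5: max(0, 5 - 8) = 0
Day 6: max(0, 5 - 8) = 0
Day 7: max(0, 4 - 8) = 0
Day 8: max(0, 2 - 8) = 0
Day 9: max(0, -3 - 8) = 0
Day 10: max(0, 9 - 8) = 1
Total ADD = 1

1


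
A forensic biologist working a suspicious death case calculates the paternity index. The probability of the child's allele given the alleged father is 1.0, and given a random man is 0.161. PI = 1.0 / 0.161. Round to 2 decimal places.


Paternity Index calculation:
PI = P(allele|father) / P(allele|random)
PI = 1.0 / 0.161
PI = 6.21

6.21


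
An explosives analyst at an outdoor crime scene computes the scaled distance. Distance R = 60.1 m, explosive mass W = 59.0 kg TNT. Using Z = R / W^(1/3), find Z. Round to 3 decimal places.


Scaled distance calculation:
W^(1/3) = 59.0^(1/3) = 3.892996
Z = R / W^(1/3) = 60.1 / 3.892996
Z = 15.438 m/kg^(1/3)

15.438


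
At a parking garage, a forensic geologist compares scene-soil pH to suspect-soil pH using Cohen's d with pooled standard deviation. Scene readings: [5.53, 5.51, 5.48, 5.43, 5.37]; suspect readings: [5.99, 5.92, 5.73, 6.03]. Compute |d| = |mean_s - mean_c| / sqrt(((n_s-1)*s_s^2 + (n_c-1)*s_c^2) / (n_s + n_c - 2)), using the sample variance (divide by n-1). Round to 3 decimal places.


Pooled-variance Cohen's d for soil pH comparison:
Scene mean = 27.32 / 5 = 5.464
Suspect mean = 23.67 / 4 = 5.9175
Scene sample variance s_s^2 = 0.00418
Suspect sample variance s_c^2 = 0.017692
Pooled variance = ((n_s-1)*s_s^2 + (n_c-1)*s_c^2) / (n_s + n_c - 2) = 0.009971
Pooled SD = sqrt(0.009971) = 0.099855
Mean difference = -0.4535
|d| = |-0.4535| / 0.099855 = 4.542

4.542


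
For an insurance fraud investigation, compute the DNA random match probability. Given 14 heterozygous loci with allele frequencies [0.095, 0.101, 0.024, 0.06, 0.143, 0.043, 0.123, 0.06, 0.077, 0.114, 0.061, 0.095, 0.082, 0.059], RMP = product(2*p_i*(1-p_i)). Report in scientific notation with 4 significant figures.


Computing RMP for 14 loci:
Locus 1: 2 * 0.095 * 0.905 = 0.17195
Locus 2: 2 * 0.101 * 0.899 = 0.181598
Locus 3: 2 * 0.024 * 0.976 = 0.046848
Locus 4: 2 * 0.06 * 0.94 = 0.1128
Locus 5: 2 * 0.143 * 0.857 = 0.245102
Locus 6: 2 * 0.043 * 0.957 = 0.082302
Locus 7: 2 * 0.123 * 0.877 = 0.215742
Locus 8: 2 * 0.06 * 0.94 = 0.1128
Locus 9: 2 * 0.077 * 0.923 = 0.142142
Locus 10: 2 * 0.114 * 0.886 = 0.202008
Locus 11: 2 * 0.061 * 0.939 = 0.114558
Locus 12: 2 * 0.095 * 0.905 = 0.17195
Locus 13: 2 * 0.082 * 0.918 = 0.150552
Locus 14: 2 * 0.059 * 0.941 = 0.111038
RMP = 7.659e-13

7.659e-13


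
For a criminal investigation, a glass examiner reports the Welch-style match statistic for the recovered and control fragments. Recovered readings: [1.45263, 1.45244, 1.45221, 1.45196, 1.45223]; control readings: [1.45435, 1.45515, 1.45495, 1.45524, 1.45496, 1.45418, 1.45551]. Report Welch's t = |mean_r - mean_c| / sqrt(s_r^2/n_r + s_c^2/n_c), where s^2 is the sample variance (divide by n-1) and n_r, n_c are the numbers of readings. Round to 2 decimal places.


Welch's t-criterion for glass RI comparison:
Recovered mean = sum / n_r = 7.26147 / 5 = 1.452294
Control mean = sum / n_c = 10.18434 / 7 = 1.4549057
Recovered sample variance s_r^2 = 6.423e-08
Control sample variance s_c^2 = 2.29495e-07
Welch SE (unpooled) = sqrt(s_r^2/n_r + s_c^2/n_c) = sqrt(1.2846e-08 + 3.2785e-08) = sqrt(4.5631e-08) = 0.000213614
|mean_r - mean_c| = 0.00261171
t = 0.00261171 / 0.000213614 = 12.23

12.23


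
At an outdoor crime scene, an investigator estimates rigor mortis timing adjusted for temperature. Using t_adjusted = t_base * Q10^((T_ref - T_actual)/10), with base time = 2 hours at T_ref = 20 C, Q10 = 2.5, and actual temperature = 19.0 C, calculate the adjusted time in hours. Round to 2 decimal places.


Rigor mortis time adjustment:
Exponent = (T_ref - T_actual) / 10 = (20 - 19.0) / 10 = 0.1
Q10 factor = 2.5^0.1 = 1.09596
t_adjusted = 2 * 1.09596 = 2.19 hours

2.19


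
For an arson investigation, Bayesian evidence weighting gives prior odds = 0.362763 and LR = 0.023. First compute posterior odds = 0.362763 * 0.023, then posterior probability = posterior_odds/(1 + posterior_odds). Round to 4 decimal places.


Bayesian evidence evaluation:
Posterior odds = prior_odds * LR = 0.362763 * 0.023 = 0.008343549
Posterior probability = posterior_odds / (1 + posterior_odds)
= 0.008343549 / (1 + 0.008343549)
= 0.008343549 / 1.008343549
= 0.0083

0.0083


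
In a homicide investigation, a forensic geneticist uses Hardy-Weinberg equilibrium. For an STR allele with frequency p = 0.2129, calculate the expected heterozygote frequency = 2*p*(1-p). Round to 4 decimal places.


Hardy-Weinberg heterozygote frequency:
q = 1 - p = 1 - 0.2129 = 0.7871
2pq = 2 * 0.2129 * 0.7871 = 0.3351

0.3351


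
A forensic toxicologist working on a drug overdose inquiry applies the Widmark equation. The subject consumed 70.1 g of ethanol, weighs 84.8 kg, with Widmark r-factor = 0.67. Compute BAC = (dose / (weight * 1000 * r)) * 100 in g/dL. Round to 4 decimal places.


Applying the Widmark formula:
BAC = (dose_g / (body_wt * 1000 * r)) * 100
Denominator = 84.8 * 1000 * 0.67 = 56816
BAC = (70.1 / 56816) * 100
BAC = 0.1234 g/dL

0.1234


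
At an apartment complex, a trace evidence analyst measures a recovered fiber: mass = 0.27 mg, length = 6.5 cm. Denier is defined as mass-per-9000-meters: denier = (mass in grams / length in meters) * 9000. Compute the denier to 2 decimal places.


Denier calculation:
Mass in grams = 0.27 mg / 1000 = 0.00027 g
Length in meters = 6.5 cm / 100 = 0.065 m
Linear density = mass / length = 0.00027 / 0.065 = 0.00415385 g/m
Denier = (g/m) * 9000 = 0.00415385 * 9000 = 37.38

37.38


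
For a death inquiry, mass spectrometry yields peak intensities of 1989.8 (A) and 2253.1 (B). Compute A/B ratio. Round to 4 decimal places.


Spectral peak ratio:
Peak A = 1989.8 counts
Peak B = 2253.1 counts
Ratio = 1989.8 / 2253.1 = 0.8831

0.8831


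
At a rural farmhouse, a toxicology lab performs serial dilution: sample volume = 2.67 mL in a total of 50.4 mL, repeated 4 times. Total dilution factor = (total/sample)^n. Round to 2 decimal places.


Dilution factor calculation:
Single dilution = V_total / V_sample = 50.4 / 2.67 ≈ 18.876404
Number of dilutions = 4
Total DF = (50.4 / 2.67)^4 (full precision, rounded at the end) = 126962.98

126962.98


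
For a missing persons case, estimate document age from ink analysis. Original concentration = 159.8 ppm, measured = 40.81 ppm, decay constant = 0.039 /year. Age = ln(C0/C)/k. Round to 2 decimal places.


Document age estimation:
C0/C = 159.8 / 40.81 = 3.915707
ln(C0/C) = 1.364996
t = 1.364996 / 0.039 = 35.00 years

35.00


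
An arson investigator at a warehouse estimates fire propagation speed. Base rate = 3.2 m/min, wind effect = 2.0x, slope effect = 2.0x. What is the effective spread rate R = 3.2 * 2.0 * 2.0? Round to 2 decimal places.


Fire spread rate calculation:
R = R0 * wind_factor * slope_factor
= 3.2 * 2.0 * 2.0
= 6.4 * 2.0
= 12.80 m/min

12.80


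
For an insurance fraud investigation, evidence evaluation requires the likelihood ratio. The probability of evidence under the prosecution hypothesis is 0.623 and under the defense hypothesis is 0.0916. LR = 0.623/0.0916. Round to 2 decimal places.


Likelihood ratio calculation:
LR = P(E|Hp) / P(E|Hd)
LR = 0.623 / 0.0916
LR = 6.80

6.80


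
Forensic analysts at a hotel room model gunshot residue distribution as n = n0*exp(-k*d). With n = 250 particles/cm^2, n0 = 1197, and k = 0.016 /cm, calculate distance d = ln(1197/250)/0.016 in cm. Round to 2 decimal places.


GSR distance calculation:
n0/n = 1197 / 250 = 4.788
ln(n0/n) = 1.566113
d = 1.566113 / 0.016 = 97.88 cm

97.88


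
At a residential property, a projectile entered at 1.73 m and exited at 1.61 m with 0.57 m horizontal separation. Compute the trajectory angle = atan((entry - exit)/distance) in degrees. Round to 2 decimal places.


Bullet trajectory angle:
Height difference = 1.73 - 1.61 = 0.12 m
angle = atan(0.12 / 0.57)
angle = atan(0.210526)
angle = 11.89 degrees

11.89


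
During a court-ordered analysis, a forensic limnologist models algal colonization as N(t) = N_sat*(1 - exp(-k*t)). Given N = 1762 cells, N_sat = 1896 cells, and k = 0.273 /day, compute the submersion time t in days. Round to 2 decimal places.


PMSI from diatom colonization curve:
N / N_sat = 1762 / 1896 = 0.929325
1 - N/N_sat = 0.070675
ln(1 - N/N_sat) = -2.649663
t = -ln(1 - N/N_sat) / k = -(-2.649663) / 0.273 = 9.71 days

9.71


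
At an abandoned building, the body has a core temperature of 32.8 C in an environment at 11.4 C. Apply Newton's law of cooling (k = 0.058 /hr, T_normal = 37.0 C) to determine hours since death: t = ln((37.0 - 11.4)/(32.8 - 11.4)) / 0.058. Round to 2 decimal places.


Using Newton's law of cooling:
t = ln((T_normal - T_ambient) / (T_body - T_ambient)) / k
T_normal - T_ambient = 25.6
T_body - T_ambient = 21.4
Ratio = 1.196262
ln(ratio) = 0.179202
t = 0.179202 / 0.058 = 3.09 hours

3.09


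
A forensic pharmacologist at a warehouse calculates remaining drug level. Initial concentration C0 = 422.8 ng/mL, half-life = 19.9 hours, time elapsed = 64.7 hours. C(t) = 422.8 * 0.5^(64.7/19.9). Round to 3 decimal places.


Drug concentration decay:
Number of half-lives = t / t_half = 64.7 / 19.9 = 3.251256
Decay factor = 0.5^3.251256 = 0.10502058
C(t) = 422.8 * 0.10502058 = 44.403 ng/mL

44.403


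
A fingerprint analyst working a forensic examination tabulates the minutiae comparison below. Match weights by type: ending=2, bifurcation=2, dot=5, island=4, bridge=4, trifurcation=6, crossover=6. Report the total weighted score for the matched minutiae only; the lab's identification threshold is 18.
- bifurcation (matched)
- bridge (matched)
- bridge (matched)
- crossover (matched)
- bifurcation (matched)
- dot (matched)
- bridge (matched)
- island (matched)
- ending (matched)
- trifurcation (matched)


Weighted minutiae match score:
  bifurcation: matched, +2 (running total 2)
  bridge: matched, +4 (running total 6)
  bridge: matched, +4 (running total 10)
  crossover: matched, +6 (running total 16)
  bifurcation: matched, +2 (running total 18)
  dot: matched, +5 (running total 23)
  bridge: matched, +4 (running total 27)
  island: matched, +4 (running total 31)
  ending: matched, +2 (running total 33)
  trifurcation: matched, +6 (running total 39)
Total score = 39
Threshold = 18; verdict = identification

39


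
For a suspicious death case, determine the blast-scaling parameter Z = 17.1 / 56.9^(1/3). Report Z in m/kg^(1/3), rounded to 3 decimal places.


Scaled distance calculation:
W^(1/3) = 56.9^(1/3) = 3.846249
Z = R / W^(1/3) = 17.1 / 3.846249
Z = 4.446 m/kg^(1/3)

4.446


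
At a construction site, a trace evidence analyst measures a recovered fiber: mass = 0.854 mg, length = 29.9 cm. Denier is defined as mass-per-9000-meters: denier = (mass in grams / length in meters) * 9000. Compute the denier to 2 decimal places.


Denier calculation:
Mass in grams = 0.854 mg / 1000 = 0.000854 g
Length in meters = 29.9 cm / 100 = 0.299 m
Linear density = mass / length = 0.000854 / 0.299 = 0.00285619 g/m
Denier = (g/m) * 9000 = 0.00285619 * 9000 = 25.71

25.71


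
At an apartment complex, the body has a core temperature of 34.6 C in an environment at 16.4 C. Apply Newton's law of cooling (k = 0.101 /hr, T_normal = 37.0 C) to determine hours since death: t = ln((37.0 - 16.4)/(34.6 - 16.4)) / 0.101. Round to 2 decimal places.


Using Newton's law of cooling:
t = ln((T_normal - T_ambient) / (T_body - T_ambient)) / k
T_normal - T_ambient = 20.6
T_body - T_ambient = 18.2
Ratio = 1.131868
ln(ratio) = 0.123869
t = 0.123869 / 0.101 = 1.23 hours

1.23


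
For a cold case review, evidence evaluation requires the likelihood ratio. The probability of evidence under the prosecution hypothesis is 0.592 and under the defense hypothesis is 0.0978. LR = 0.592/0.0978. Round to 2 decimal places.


Likelihood ratio calculation:
LR = P(E|Hp) / P(E|Hd)
LR = 0.592 / 0.0978
LR = 6.05

6.05


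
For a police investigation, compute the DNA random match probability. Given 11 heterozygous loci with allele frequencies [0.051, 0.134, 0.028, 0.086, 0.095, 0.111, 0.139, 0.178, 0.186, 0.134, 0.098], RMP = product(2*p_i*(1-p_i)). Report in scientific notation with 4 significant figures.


Computing RMP for 11 loci:
Locus 1: 2 * 0.051 * 0.949 = 0.096798
Locus 2: 2 * 0.134 * 0.866 = 0.232088
Locus 3: 2 * 0.028 * 0.972 = 0.054432
Locus 4: 2 * 0.086 * 0.914 = 0.157208
Locus 5: 2 * 0.095 * 0.905 = 0.17195
Locus 6: 2 * 0.111 * 0.889 = 0.197358
Locus 7: 2 * 0.139 * 0.861 = 0.239358
Locus 8: 2 * 0.178 * 0.822 = 0.292632
Locus 9: 2 * 0.186 * 0.814 = 0.302808
Locus 10: 2 * 0.134 * 0.866 = 0.232088
Locus 11: 2 * 0.098 * 0.902 = 0.176792
RMP = 5.678e-09

5.678e-09


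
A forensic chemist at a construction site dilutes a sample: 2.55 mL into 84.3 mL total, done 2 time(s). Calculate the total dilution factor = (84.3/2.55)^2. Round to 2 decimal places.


Dilution factor calculation:
Single dilution = V_total / V_sample = 84.3 / 2.55 ≈ 33.058824
Number of dilutions = 2
Total DF = (84.3 / 2.55)^2 (full precision, rounded at the end) = 1092.89

1092.89


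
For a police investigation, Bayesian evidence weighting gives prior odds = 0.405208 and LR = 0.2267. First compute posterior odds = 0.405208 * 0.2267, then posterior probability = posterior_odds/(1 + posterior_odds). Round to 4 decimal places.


Bayesian evidence evaluation:
Posterior odds = prior_odds * LR = 0.405208 * 0.2267 = 0.09186065
Posterior probability = posterior_odds / (1 + posterior_odds)
= 0.09186065 / (1 + 0.09186065)
= 0.09186065 / 1.09186065
= 0.0841

0.0841


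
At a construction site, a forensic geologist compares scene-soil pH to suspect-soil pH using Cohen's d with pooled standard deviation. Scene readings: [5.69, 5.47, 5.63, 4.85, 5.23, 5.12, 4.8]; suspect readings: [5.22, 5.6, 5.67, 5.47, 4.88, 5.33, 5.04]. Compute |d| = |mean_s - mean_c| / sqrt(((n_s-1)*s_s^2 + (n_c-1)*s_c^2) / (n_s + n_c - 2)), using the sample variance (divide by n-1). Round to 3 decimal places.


Pooled-variance Cohen's d for soil pH comparison:
Scene mean = 36.79 / 7 = 5.255714
Suspect mean = 37.21 / 7 = 5.315714
Scene sample variance s_s^2 = 0.127662
Suspect sample variance s_c^2 = 0.084229
Pooled variance = ((n_s-1)*s_s^2 + (n_c-1)*s_c^2) / (n_s + n_c - 2) = 0.105945
Pooled SD = sqrt(0.105945) = 0.325492
Mean difference = -0.06
|d| = |-0.06| / 0.325492 = 0.184

0.184


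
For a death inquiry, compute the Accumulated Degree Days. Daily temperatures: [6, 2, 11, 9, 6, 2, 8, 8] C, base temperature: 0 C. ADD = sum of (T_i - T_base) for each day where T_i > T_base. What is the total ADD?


Computing ADD day by day:
Day 1: max(0, 6 - 0) = 6
Day 2: max(0, 2 - 0) = 2
Day 3: max(0, 11 - 0) = 11
Day 4: max(0, 9 - 0) = 9
Day 5: max(0, 6 - 0) = 6
Day 6: max(0, 2 - 0) = 2
Day 7: max(0, 8 - 0) = 8
Day 8: max(0, 8 - 0) = 8
Total ADD = 52

52


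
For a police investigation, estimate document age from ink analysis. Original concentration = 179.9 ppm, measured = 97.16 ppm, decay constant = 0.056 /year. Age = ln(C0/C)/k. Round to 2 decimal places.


Document age estimation:
C0/C = 179.9 / 97.16 = 1.851585
ln(C0/C) = 0.616042
t = 0.616042 / 0.056 = 11.00 years

11.00


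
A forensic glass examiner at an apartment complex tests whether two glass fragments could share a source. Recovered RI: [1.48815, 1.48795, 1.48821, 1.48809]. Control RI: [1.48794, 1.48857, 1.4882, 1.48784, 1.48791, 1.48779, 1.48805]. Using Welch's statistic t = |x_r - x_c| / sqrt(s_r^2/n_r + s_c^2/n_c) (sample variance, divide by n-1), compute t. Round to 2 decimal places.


Welch's t-criterion for glass RI comparison:
Recovered mean = sum / n_r = 5.9524 / 4 = 1.4881
Control mean = sum / n_c = 10.4163 / 7 = 1.4880429
Recovered sample variance s_r^2 = 1.24e-08
Control sample variance s_c^2 = 7.26571e-08
Welch SE (unpooled) = sqrt(s_r^2/n_r + s_c^2/n_c) = sqrt(3.1e-09 + 1.03796e-08) = sqrt(1.34796e-08) = 0.000116102
|mean_r - mean_c| = 5.71429e-05
t = 5.71429e-05 / 0.000116102 = 0.49

0.49


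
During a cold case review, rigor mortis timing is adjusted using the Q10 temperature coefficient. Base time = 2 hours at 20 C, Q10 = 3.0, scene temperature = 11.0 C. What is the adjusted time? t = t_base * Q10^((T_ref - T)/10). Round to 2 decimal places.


Rigor mortis time adjustment:
Exponent = (T_ref - T_actual) / 10 = (20 - 11.0) / 10 = 0.9
Q10 factor = 3.0^0.9 = 2.68788
t_adjusted = 2 * 2.68788 = 5.38 hours

5.38


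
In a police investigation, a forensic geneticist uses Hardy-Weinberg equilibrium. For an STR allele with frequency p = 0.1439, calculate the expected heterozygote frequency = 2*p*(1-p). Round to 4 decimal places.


Hardy-Weinberg heterozygote frequency:
q = 1 - p = 1 - 0.1439 = 0.8561
2pq = 2 * 0.1439 * 0.8561 = 0.2464

0.2464


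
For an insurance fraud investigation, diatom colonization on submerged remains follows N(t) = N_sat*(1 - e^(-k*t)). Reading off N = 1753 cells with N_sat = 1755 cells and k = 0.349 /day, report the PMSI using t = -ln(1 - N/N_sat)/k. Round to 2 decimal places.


PMSI from diatom colonization curve:
N / N_sat = 1753 / 1755 = 0.99886
1 - N/N_sat = 0.00114
ln(1 - N/N_sat) = -6.776727
t = -ln(1 - N/N_sat) / k = -(-6.776727) / 0.349 = 19.42 days

19.42


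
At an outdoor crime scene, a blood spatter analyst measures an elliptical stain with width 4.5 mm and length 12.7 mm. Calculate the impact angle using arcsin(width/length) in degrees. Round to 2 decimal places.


Blood spatter impact angle calculation:
width / length = 4.5 / 12.7 = 0.354331
angle = arcsin(0.354331)
angle = 20.75 degrees

20.75


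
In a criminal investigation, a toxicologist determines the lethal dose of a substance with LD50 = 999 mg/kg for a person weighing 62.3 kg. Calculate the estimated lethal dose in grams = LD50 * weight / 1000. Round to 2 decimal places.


Lethal dose calculation:
Lethal dose = LD50 * body_weight / 1000
= 999 * 62.3 / 1000
= 62237.7 / 1000
= 62.24 g

62.24


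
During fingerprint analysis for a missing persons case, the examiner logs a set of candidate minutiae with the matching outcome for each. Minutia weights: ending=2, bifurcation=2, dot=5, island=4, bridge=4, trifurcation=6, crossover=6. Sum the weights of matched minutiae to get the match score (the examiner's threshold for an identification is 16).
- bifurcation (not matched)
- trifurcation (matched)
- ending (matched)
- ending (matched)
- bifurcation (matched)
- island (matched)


Weighted minutiae match score:
  bifurcation: not matched, +0
  trifurcation: matched, +6 (running total 6)
  ending: matched, +2 (running total 8)
  ending: matched, +2 (running total 10)
  bifurcation: matched, +2 (running total 12)
  island: matched, +4 (running total 16)
Total score = 16
Threshold = 16; verdict = identification

16


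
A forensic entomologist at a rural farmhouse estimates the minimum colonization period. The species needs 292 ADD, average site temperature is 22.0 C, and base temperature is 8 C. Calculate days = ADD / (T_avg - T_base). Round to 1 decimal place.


Insect development time:
Effective temperature = avg_temp - T_base = 22.0 - 8 = 14.0 C
Days = ADD / effective_temp = 292 / 14.0 = 20.9 days

20.9


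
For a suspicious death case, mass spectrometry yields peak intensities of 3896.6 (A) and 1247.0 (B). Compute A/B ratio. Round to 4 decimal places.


Spectral peak ratio:
Peak A = 3896.6 counts
Peak B = 1247.0 counts
Ratio = 3896.6 / 1247.0 = 3.1248

3.1248


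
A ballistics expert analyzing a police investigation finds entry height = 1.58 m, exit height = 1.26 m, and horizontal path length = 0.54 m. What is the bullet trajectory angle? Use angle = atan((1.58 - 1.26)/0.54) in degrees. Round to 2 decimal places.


Bullet trajectory angle:
Height difference = 1.58 - 1.26 = 0.32 m
angle = atan(0.32 / 0.54)
angle = atan(0.592593)
angle = 30.65 degrees

30.65


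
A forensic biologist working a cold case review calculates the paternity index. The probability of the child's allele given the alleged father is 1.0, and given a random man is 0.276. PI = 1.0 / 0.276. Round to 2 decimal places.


Paternity Index calculation:
PI = P(allele|father) / P(allele|random)
PI = 1.0 / 0.276
PI = 3.62

3.62


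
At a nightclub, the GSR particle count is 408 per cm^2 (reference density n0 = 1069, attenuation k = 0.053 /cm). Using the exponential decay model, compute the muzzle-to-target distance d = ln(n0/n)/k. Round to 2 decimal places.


GSR distance calculation:
n0/n = 1069 / 408 = 2.620098
ln(n0/n) = 0.963212
d = 0.963212 / 0.053 = 18.17 cm

18.17


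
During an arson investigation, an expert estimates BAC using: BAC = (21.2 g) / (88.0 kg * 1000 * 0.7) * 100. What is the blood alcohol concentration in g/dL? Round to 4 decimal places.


Applying the Widmark formula:
BAC = (dose_g / (body_wt * 1000 * r)) * 100
Denominator = 88.0 * 1000 * 0.7 = 61600
BAC = (21.2 / 61600) * 100
BAC = 0.0344 g/dL

0.0344


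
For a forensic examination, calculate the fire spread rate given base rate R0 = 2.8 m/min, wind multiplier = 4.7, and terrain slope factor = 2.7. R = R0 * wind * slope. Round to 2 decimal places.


Fire spread rate calculation:
R = R0 * wind_factor * slope_factor
= 2.8 * 4.7 * 2.7
= 13.16 * 2.7
= 35.53 m/min

35.53


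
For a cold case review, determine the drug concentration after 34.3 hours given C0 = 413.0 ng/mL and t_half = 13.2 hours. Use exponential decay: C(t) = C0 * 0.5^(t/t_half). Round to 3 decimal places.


Drug concentration decay:
Number of half-lives = t / t_half = 34.3 / 13.2 = 2.598485
Decay factor = 0.5^2.598485 = 0.16511178
C(t) = 413.0 * 0.16511178 = 68.191 ng/mL

68.191


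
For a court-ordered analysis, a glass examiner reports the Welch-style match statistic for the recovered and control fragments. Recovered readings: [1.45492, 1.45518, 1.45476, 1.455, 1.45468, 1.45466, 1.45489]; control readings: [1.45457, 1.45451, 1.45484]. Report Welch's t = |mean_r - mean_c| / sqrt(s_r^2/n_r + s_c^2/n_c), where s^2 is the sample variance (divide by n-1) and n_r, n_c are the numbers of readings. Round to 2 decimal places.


Welch's t-criterion for glass RI comparison:
Recovered mean = sum / n_r = 10.18409 / 7 = 1.45487
Control mean = sum / n_c = 4.36392 / 3 = 1.45464
Recovered sample variance s_r^2 = 3.47e-08
Control sample variance s_c^2 = 3.09e-08
Welch SE (unpooled) = sqrt(s_r^2/n_r + s_c^2/n_c) = sqrt(4.95714e-09 + 1.03e-08) = sqrt(1.52571e-08) = 0.00012352
|mean_r - mean_c| = 0.00023
t = 0.00023 / 0.00012352 = 1.86

1.86


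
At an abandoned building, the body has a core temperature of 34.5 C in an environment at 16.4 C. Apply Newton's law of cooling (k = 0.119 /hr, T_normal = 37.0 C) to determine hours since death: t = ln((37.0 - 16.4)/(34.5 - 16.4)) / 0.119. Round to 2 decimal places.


Using Newton's law of cooling:
t = ln((T_normal - T_ambient) / (T_body - T_ambient)) / k
T_normal - T_ambient = 20.6
T_body - T_ambient = 18.1
Ratio = 1.138122
ln(ratio) = 0.12938
t = 0.12938 / 0.119 = 1.09 hours

1.09


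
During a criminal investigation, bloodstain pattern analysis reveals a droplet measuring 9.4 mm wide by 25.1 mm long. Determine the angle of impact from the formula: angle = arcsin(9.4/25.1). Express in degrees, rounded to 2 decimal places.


Blood spatter impact angle calculation:
width / length = 9.4 / 25.1 = 0.374502
angle = arcsin(0.374502)
angle = 21.99 degrees

21.99


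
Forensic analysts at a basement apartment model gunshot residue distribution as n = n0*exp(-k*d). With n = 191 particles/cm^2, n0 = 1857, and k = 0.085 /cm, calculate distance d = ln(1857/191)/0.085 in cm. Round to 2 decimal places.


GSR distance calculation:
n0/n = 1857 / 191 = 9.722513
ln(n0/n) = 2.274444
d = 2.274444 / 0.085 = 26.76 cm

26.76


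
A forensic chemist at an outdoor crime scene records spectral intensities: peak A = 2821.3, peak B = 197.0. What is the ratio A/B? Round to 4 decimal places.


Spectral peak ratio:
Peak A = 2821.3 counts
Peak B = 197.0 counts
Ratio = 2821.3 / 197.0 = 14.3213

14.3213


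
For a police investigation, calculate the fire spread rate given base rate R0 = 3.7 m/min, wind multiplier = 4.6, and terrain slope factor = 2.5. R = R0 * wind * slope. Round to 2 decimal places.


Fire spread rate calculation:
R = R0 * wind_factor * slope_factor
= 3.7 * 4.6 * 2.5
= 17.02 * 2.5
= 42.55 m/min

42.55


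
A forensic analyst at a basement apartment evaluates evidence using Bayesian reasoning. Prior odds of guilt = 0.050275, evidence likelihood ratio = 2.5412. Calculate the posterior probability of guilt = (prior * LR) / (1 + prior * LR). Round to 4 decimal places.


Bayesian evidence evaluation:
Posterior odds = prior_odds * LR = 0.050275 * 2.5412 = 0.1277588
Posterior probability = posterior_odds / (1 + posterior_odds)
= 0.1277588 / (1 + 0.1277588)
= 0.1277588 / 1.1277588
= 0.1133

0.1133


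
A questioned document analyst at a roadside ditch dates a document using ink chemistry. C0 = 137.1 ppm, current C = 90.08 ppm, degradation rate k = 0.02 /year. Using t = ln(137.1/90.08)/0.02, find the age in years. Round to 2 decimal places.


Document age estimation:
C0/C = 137.1 / 90.08 = 1.52198
ln(C0/C) = 0.420012
t = 0.420012 / 0.02 = 21.00 years

21.00


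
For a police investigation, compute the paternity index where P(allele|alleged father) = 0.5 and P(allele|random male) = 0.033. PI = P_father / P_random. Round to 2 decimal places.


Paternity Index calculation:
PI = P(allele|father) / P(allele|random)
PI = 0.5 / 0.033
PI = 15.15

15.15


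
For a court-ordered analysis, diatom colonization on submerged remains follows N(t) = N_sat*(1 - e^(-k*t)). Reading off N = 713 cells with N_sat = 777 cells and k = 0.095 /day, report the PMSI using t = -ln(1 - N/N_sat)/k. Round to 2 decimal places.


PMSI from diatom colonization curve:
N / N_sat = 713 / 777 = 0.917632
1 - N/N_sat = 0.082368
ln(1 - N/N_sat) = -2.496558
t = -ln(1 - N/N_sat) / k = -(-2.496558) / 0.095 = 26.28 days

26.28


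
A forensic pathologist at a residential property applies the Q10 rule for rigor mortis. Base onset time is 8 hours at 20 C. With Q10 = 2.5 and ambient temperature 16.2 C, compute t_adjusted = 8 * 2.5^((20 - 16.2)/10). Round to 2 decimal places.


Rigor mortis time adjustment:
Exponent = (T_ref - T_actual) / 10 = (20 - 16.2) / 10 = 0.38
Q10 factor = 2.5^0.38 = 1.4165
t_adjusted = 8 * 1.4165 = 11.33 hours

11.33


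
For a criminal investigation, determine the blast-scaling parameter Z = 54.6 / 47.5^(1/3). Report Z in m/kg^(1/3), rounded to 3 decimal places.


Scaled distance calculation:
W^(1/3) = 47.5^(1/3) = 3.621578
Z = R / W^(1/3) = 54.6 / 3.621578
Z = 15.076 m/kg^(1/3)

15.076


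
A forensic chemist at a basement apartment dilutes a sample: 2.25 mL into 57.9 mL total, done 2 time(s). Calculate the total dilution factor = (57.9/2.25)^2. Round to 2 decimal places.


Dilution factor calculation:
Single dilution = V_total / V_sample = 57.9 / 2.25 ≈ 25.733333
Number of dilutions = 2
Total DF = (57.9 / 2.25)^2 (full precision, rounded at the end) = 662.20

662.20


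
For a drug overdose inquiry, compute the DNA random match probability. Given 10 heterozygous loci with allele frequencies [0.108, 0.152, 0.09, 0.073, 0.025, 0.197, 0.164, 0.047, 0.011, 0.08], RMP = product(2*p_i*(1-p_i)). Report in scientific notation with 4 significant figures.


Computing RMP for 10 loci:
Locus 1: 2 * 0.108 * 0.892 = 0.192672
Locus 2: 2 * 0.152 * 0.848 = 0.257792
Locus 3: 2 * 0.09 * 0.91 = 0.1638
Locus 4: 2 * 0.073 * 0.927 = 0.135342
Locus 5: 2 * 0.025 * 0.975 = 0.04875
Locus 6: 2 * 0.197 * 0.803 = 0.316382
Locus 7: 2 * 0.164 * 0.836 = 0.274208
Locus 8: 2 * 0.047 * 0.953 = 0.089582
Locus 9: 2 * 0.011 * 0.989 = 0.021758
Locus 10: 2 * 0.08 * 0.92 = 0.1472
RMP = 1.336e-09

1.336e-09


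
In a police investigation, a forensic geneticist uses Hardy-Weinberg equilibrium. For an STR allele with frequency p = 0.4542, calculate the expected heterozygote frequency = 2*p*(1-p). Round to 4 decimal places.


Hardy-Weinberg heterozygote frequency:
q = 1 - p = 1 - 0.4542 = 0.5458
2pq = 2 * 0.4542 * 0.5458 = 0.4958

0.4958


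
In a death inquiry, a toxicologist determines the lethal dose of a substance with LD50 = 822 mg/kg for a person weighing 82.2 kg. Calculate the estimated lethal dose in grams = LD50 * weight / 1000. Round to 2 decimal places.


Lethal dose calculation:
Lethal dose = LD50 * body_weight / 1000
= 822 * 82.2 / 1000
= 67568.4 / 1000
= 67.57 g

67.57


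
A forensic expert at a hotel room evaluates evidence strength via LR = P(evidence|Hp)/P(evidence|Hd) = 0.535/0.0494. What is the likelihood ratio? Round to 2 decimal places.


Likelihood ratio calculation:
LR = P(E|Hp) / P(E|Hd)
LR = 0.535 / 0.0494
LR = 10.83

10.83


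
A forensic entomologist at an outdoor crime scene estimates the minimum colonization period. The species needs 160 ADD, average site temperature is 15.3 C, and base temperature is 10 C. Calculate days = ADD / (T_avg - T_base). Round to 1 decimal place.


Insect development time:
Effective temperature = avg_temp - T_base = 15.3 - 10 = 5.3 C
Days = ADD / effective_temp = 160 / 5.3 = 30.2 days

30.2


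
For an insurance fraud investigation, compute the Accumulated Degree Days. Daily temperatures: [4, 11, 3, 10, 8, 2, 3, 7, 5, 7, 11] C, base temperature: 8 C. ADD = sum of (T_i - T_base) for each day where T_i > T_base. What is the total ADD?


Computing ADD day by day:
Day 1: max(0, 4 - 8) = 0
Day 2: max(0, 11 - 8) = 3
Day 3: max(0, 3 - 8) = 0
Day 4: max(0, 10 - 8) = 2
Day 5: max(0, 8 - 8) = 0
Day 6: max(0, 2 - 8) = 0
Day 7: max(0, 3 - 8) = 0
Day 8: max(0, 7 - 8) = 0
Day 9: max(0, 5 - 8) = 0
Day 10: max(0, 7 - 8) = 0
Day 11: max(0, 11 - 8) = 3
Total ADD = 8

8


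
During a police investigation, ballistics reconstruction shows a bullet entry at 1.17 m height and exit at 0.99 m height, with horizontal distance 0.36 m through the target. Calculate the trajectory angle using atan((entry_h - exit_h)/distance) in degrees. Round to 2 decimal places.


Bullet trajectory angle:
Height difference = 1.17 - 0.99 = 0.18 m
angle = atan(0.18 / 0.36)
angle = atan(0.5)
angle = 26.57 degrees

26.57


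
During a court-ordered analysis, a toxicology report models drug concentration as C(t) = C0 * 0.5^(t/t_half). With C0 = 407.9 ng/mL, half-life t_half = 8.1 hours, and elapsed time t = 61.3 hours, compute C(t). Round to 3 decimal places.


Drug concentration decay:
Number of half-lives = t / t_half = 61.3 / 8.1 = 7.567901
Decay factor = 0.5^7.567901 = 0.00527029
C(t) = 407.9 * 0.00527029 = 2.150 ng/mL

2.150


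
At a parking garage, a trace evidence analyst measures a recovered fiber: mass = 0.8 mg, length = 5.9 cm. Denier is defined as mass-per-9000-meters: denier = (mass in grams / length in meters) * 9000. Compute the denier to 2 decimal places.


Denier calculation:
Mass in grams = 0.8 mg / 1000 = 0.0008 g
Length in meters = 5.9 cm / 100 = 0.059 m
Linear density = mass / length = 0.0008 / 0.059 = 0.01355932 g/m
Denier = (g/m) * 9000 = 0.01355932 * 9000 = 122.03

122.03


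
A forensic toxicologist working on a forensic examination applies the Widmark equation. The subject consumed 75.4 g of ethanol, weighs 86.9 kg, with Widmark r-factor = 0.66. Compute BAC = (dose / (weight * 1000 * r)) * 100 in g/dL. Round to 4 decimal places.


Applying the Widmark formula:
BAC = (dose_g / (body_wt * 1000 * r)) * 100
Denominator = 86.9 * 1000 * 0.66 = 57354
BAC = (75.4 / 57354) * 100
BAC = 0.1315 g/dL

0.1315


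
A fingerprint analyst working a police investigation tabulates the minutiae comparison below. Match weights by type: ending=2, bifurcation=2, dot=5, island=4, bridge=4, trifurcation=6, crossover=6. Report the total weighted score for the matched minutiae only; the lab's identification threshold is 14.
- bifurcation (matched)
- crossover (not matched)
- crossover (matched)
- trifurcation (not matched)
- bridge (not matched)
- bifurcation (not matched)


Weighted minutiae match score:
  bifurcation: matched, +2 (running total 2)
  crossover: not matched, +0
  crossover: matched, +6 (running total 8)
  trifurcation: not matched, +0
  bridge: not matched, +0
  bifurcation: not matched, +0
Total score = 8
Threshold = 14; verdict = inconclusive

8


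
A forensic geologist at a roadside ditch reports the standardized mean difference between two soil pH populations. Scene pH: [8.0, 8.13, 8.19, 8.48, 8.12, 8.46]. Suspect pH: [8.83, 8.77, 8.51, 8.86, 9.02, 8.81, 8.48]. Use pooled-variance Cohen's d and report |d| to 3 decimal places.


Pooled-variance Cohen's d for soil pH comparison:
Scene mean = 49.38 / 6 = 8.23
Suspect mean = 61.28 / 7 = 8.754286
Scene sample variance s_s^2 = 0.0384
Suspect sample variance s_c^2 = 0.037629
Pooled variance = ((n_s-1)*s_s^2 + (n_c-1)*s_c^2) / (n_s + n_c - 2) = 0.037979
Pooled SD = sqrt(0.037979) = 0.194882
Mean difference = -0.524286
|d| = |-0.524286| / 0.194882 = 2.690

2.690


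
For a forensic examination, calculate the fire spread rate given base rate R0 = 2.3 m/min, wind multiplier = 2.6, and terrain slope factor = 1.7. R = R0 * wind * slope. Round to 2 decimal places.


Fire spread rate calculation:
R = R0 * wind_factor * slope_factor
= 2.3 * 2.6 * 1.7
= 5.98 * 1.7
= 10.17 m/min

10.17


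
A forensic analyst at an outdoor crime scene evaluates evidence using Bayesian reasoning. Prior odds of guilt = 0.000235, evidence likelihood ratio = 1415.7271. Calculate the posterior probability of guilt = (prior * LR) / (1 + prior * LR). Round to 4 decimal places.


Bayesian evidence evaluation:
Posterior odds = prior_odds * LR = 0.000235 * 1415.7271 = 0.3326959
Posterior probability = posterior_odds / (1 + posterior_odds)
= 0.3326959 / (1 + 0.3326959)
= 0.3326959 / 1.3326959
= 0.2496

0.2496


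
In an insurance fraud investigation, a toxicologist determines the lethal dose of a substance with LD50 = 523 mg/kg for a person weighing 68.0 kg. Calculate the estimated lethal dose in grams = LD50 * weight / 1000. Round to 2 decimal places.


Lethal dose calculation:
Lethal dose = LD50 * body_weight / 1000
= 523 * 68.0 / 1000
= 35564 / 1000
= 35.56 g

35.56


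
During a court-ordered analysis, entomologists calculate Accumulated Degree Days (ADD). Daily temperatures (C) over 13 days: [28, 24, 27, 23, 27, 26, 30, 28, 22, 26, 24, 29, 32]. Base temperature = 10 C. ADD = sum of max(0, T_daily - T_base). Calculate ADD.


Computing ADD day by day:
Day 1: max(0, 28 - 10) = 18
Day 2: max(0, 24 - 10) = 14
Day 3: max(0, 27 - 10) = 17
Day 4: max(0, 23 - 10) = 13
Day 5: max(0, 27 - 10) = 17
Day 6: max(0, 26 - 10) = 16
Day 7: max(0, 30 - 10) = 20
Day 8: max(0, 28 - 10) = 18
Day 9: max(0, 22 - 10) = 12
Day 10: max(0, 26 - 10) = 16
Day 11: max(0, 24 - 10) = 14
Day 12: max(0, 29 - 10) = 19
Day 13: max(0, 32 - 10) = 22
Total ADD = 216

216
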